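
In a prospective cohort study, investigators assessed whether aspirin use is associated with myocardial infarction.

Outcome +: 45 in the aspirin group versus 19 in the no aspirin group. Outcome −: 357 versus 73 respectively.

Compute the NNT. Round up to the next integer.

Risk in treated group = 45/402 = 0.11194; risk in control = 19/92 = 0.20652.
Absolute risk reduction = 0.20652 − 0.11194 = 0.09458
NNT = 1 / ARR = 1 / 0.09458 = 10.573 → round up → 11

11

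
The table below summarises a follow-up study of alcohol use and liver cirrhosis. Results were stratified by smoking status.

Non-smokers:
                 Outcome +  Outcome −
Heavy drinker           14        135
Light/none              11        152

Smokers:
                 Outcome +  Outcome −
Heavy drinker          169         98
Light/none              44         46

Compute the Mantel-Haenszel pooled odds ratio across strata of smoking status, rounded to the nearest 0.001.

OR_MH = Σ(aᵢdᵢ/nᵢ) / Σ(bᵢcᵢ/nᵢ), where nᵢ is the stratum total.
Stratum 1 (Non-smokers): n = 312; a·d/n = 14·152/312 = 6.8205; b·c/n = 135·11/312 = 4.7596
Stratum 2 (Smokers): n = 357; a·d/n = 169·46/357 = 21.7759; b·c/n = 98·44/357 = 12.0784
OR_MH = (6.8205 + 21.7759) / (4.7596 + 12.0784) = 28.5964 / 16.8380 = 1.69832

1.698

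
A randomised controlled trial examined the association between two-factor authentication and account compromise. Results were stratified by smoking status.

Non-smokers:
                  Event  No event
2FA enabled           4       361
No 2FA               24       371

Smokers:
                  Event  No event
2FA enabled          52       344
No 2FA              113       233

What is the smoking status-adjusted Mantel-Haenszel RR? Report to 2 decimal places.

RR_MH = Σ(aᵢ·n₀ᵢ/nᵢ) / Σ(cᵢ·n₁ᵢ/nᵢ), with n₁ᵢ = aᵢ+bᵢ (exposed), n₀ᵢ = cᵢ+dᵢ (unexposed), nᵢ = n₁ᵢ+n₀ᵢ.
Stratum 1 (Non-smokers): n₁ = 365, n₀ = 395, n = 760; a·n₀/n = 4·395/760 = 2.0789; c·n₁/n = 24·365/760 = 11.5263
Stratum 2 (Smokers): n₁ = 396, n₀ = 346, n = 742; a·n₀/n = 52·346/742 = 24.2480; c·n₁/n = 113·396/742 = 60.3073
RR_MH = (2.0789 + 24.2480) / (11.5263 + 60.3073) = 26.3269 / 71.8336 = 0.36650

0.37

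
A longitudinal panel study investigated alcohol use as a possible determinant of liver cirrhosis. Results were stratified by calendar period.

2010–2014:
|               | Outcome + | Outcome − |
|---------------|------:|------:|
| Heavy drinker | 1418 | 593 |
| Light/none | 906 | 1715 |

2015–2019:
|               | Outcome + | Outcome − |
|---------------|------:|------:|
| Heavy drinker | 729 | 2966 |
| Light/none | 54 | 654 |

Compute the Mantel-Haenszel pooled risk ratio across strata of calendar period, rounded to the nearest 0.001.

2.096

RR_MH = Σ(aᵢ·n₀ᵢ/nᵢ) / Σ(cᵢ·n₁ᵢ/nᵢ), with n₁ᵢ = aᵢ+bᵢ (exposed), n₀ᵢ = cᵢ+dᵢ (unexposed), nᵢ = n₁ᵢ+n₀ᵢ.
Stratum 1 (2010–2014): n₁ = 2011, n₀ = 2621, n = 4632; a·n₀/n = 1418·2621/4632 = 802.3700; c·n₁/n = 906·2011/4632 = 393.3433
Stratum 2 (2015–2019): n₁ = 3695, n₀ = 708, n = 4403; a·n₀/n = 729·708/4403 = 117.2228; c·n₁/n = 54·3695/4403 = 45.3168
RR_MH = (802.3700 + 117.2228) / (393.3433 + 45.3168) = 919.5928 / 438.6601 = 2.09637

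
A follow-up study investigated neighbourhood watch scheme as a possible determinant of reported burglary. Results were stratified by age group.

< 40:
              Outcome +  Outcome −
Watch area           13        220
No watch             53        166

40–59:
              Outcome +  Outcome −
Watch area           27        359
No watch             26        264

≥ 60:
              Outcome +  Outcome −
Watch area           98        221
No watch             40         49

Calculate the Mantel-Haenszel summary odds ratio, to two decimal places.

0.44

OR_MH = Σ(aᵢdᵢ/nᵢ) / Σ(bᵢcᵢ/nᵢ), where nᵢ is the stratum total.
Stratum 1 (< 40): n = 452; a·d/n = 13·166/452 = 4.7743; b·c/n = 220·53/452 = 25.7965
Stratum 2 (40–59): n = 676; a·d/n = 27·264/676 = 10.5444; b·c/n = 359·26/676 = 13.8077
Stratum 3 (≥ 60): n = 408; a·d/n = 98·49/408 = 11.7696; b·c/n = 221·40/408 = 21.6667
OR_MH = (4.7743 + 10.5444 + 11.7696) / (25.7965 + 13.8077 + 21.6667) = 27.0883 / 61.2708 = 0.44211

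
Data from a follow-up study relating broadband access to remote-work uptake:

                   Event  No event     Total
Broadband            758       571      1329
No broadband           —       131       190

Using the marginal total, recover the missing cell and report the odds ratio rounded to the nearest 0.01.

The missing cell is in the unexposed row: 190 − 131 = 59.
So a = 758, b = 571, c = 59, d = 131.
OR = (a·d)/(b·c) = (758 × 131) / (571 × 59) = 99298 / 33689 = 2.94749

2.95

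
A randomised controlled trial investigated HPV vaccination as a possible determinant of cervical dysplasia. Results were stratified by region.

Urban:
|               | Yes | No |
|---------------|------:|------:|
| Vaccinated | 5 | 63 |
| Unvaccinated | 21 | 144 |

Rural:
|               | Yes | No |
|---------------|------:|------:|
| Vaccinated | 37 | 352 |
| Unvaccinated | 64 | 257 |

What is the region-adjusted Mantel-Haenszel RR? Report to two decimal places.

0.49

RR_MH = Σ(aᵢ·n₀ᵢ/nᵢ) / Σ(cᵢ·n₁ᵢ/nᵢ), with n₁ᵢ = aᵢ+bᵢ (exposed), n₀ᵢ = cᵢ+dᵢ (unexposed), nᵢ = n₁ᵢ+n₀ᵢ.
Stratum 1 (Urban): n₁ = 68, n₀ = 165, n = 233; a·n₀/n = 5·165/233 = 3.5408; c·n₁/n = 21·68/233 = 6.1288
Stratum 2 (Rural): n₁ = 389, n₀ = 321, n = 710; a·n₀/n = 37·321/710 = 16.7282; c·n₁/n = 64·389/710 = 35.0648
RR_MH = (3.5408 + 16.7282) / (6.1288 + 35.0648) = 20.2689 / 41.1935 = 0.49204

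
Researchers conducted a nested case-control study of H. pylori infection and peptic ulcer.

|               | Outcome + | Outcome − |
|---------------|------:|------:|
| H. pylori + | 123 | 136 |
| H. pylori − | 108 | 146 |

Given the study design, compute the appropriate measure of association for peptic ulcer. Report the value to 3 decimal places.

Cells: a = 123, b = 136, c = 108, d = 146.
This is a nested case-control study: participants were sampled on outcome status, so risks in the source population cannot be estimated directly — relative risk is not valid here. The odds ratio is the appropriate measure.
OR = (a·d)/(b·c) = (123 × 146) / (136 × 108) = 17958 / 14688 = 1.22263

1.223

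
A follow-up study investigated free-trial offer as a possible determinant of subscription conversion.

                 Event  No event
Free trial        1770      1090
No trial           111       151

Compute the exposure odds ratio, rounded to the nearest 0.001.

Cells: a = 1770, b = 1090, c = 111, d = 151.
OR = (a·d)/(b·c) = (1770 × 151) / (1090 × 111) = 267270 / 120990 = 2.20903
The odds of subscription conversion are about 2.21 times as high in the free trial group.

2.209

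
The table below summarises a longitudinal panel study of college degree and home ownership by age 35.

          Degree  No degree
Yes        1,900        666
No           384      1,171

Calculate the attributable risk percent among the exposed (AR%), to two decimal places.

Reading the table with exposure as columns: a = 1900 (Degree, case), b = 384 (Degree, non-case), c = 666 (No degree, case), d = 1171.
Risk in exposed = 1900/2284 = 0.83187; risk in unexposed = 666/1837 = 0.36255.
RR = 0.83187/0.36255 = 2.29452
AR% = (RR − 1)/RR × 100 = (2.29452 − 1)/2.29452 × 100 = 56.4180%

56.42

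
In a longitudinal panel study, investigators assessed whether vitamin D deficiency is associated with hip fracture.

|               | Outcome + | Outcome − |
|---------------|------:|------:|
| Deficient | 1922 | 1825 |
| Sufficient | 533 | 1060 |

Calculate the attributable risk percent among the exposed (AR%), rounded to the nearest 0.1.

34.8

Cells: a = 1922, b = 1825, c = 533, d = 1060.
Risk in exposed = 1922/3747 = 0.51294; risk in unexposed = 533/1593 = 0.33459.
RR = 0.51294/0.33459 = 1.53306
AR% = (RR − 1)/RR × 100 = (1.53306 − 1)/1.53306 × 100 = 34.7708%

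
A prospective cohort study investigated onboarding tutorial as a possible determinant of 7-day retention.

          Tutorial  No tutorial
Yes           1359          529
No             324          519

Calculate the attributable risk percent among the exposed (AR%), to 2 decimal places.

37.49

Reading the table with exposure as columns: a = 1359 (Tutorial, case), b = 324 (Tutorial, non-case), c = 529 (No tutorial, case), d = 519.
Risk in exposed = 1359/1683 = 0.80749; risk in unexposed = 529/1048 = 0.50477.
RR = 0.80749/0.50477 = 1.59971
AR% = (RR − 1)/RR × 100 = (1.59971 − 1)/1.59971 × 100 = 37.4886%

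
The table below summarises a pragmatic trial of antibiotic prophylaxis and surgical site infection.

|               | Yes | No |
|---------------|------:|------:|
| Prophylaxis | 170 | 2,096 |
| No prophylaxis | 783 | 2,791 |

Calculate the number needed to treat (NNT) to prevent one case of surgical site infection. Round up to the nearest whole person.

Risk in treated group = 170/2266 = 0.07502; risk in control = 783/3574 = 0.21908.
Absolute risk reduction = 0.21908 − 0.07502 = 0.14406
NNT = 1 / ARR = 1 / 0.14406 = 6.942 → round up → 7

7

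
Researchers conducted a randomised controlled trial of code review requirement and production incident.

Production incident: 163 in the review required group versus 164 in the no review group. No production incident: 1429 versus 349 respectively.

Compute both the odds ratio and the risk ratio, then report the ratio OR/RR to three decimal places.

From the description: a = 163, b = 1429, c = 164, d = 349.
OR = (163·349)/(1429·164) = 56887/234356 = 0.24274
Risk in exposed = 163/1592 = 0.10239; risk in unexposed = 164/513 = 0.31969; RR = 0.32027
OR/RR = 0.24274 / 0.32027 = 0.75791
The outcome is not rare, so the OR lies further from 1 than the RR.

0.758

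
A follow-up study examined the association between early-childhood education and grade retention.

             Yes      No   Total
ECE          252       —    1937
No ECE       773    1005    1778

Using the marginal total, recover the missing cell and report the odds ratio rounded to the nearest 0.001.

The missing cell is in the exposed row: 1937 − 252 = 1685.
So a = 252, b = 1685, c = 773, d = 1005.
OR = (a·d)/(b·c) = (252 × 1005) / (1685 × 773) = 253260 / 1302505 = 0.19444

0.194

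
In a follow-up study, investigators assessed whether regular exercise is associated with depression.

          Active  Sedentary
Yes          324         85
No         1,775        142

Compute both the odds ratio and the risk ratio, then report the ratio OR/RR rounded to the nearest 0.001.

Reading the table with exposure as columns: a = 324 (Active, case), b = 1775 (Active, non-case), c = 85 (Sedentary, case), d = 142.
OR = (324·142)/(1775·85) = 46008/150875 = 0.30494
Risk in exposed = 324/2099 = 0.15436; risk in unexposed = 85/227 = 0.37445; RR = 0.41223
OR/RR = 0.30494 / 0.41223 = 0.73974
The outcome is not rare, so the OR lies further from 1 than the RR.

0.740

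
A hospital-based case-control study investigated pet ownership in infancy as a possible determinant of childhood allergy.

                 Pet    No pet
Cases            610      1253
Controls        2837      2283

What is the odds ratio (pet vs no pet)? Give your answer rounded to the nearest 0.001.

0.392

Reading the table with exposure as columns: a = 610 (Pet, case), b = 2837 (Pet, non-case), c = 1253 (No pet, case), d = 2283.
OR = (a·d)/(b·c) = (610 × 2283) / (2837 × 1253) = 1392630 / 3554761 = 0.39176
Exposure is associated with lower odds of childhood allergy (OR = 0.39 < 1).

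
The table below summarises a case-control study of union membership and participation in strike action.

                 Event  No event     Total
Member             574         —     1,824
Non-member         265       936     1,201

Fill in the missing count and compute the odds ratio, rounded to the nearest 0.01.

The missing cell is in the exposed row: 1824 − 574 = 1250.
So a = 574, b = 1250, c = 265, d = 936.
OR = (a·d)/(b·c) = (574 × 936) / (1250 × 265) = 537264 / 331250 = 1.62193

1.62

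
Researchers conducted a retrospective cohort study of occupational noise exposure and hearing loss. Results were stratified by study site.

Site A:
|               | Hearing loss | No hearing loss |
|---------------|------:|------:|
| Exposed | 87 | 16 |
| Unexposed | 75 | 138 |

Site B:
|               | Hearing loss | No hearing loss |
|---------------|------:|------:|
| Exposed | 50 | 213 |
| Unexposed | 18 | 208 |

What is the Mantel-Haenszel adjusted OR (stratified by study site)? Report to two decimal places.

5.09

OR_MH = Σ(aᵢdᵢ/nᵢ) / Σ(bᵢcᵢ/nᵢ), where nᵢ is the stratum total.
Stratum 1 (Site A): n = 316; a·d/n = 87·138/316 = 37.9937; b·c/n = 16·75/316 = 3.7975
Stratum 2 (Site B): n = 489; a·d/n = 50·208/489 = 21.2679; b·c/n = 213·18/489 = 7.8405
OR_MH = (37.9937 + 21.2679) / (3.7975 + 7.8405) = 59.2616 / 11.6380 = 5.09209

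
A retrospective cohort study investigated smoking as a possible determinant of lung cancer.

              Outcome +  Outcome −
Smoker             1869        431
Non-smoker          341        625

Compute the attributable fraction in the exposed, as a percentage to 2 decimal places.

Cells: a = 1869, b = 431, c = 341, d = 625.
Risk in exposed = 1869/2300 = 0.81261; risk in unexposed = 341/966 = 0.35300.
RR = 0.81261/0.35300 = 2.30199
AR% = (RR − 1)/RR × 100 = (2.30199 − 1)/2.30199 × 100 = 56.5594%

56.56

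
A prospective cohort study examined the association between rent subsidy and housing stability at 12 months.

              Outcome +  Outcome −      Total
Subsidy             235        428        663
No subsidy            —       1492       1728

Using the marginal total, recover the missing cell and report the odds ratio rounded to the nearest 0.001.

The missing cell is in the unexposed row: 1728 − 1492 = 236.
So a = 235, b = 428, c = 236, d = 1492.
OR = (a·d)/(b·c) = (235 × 1492) / (428 × 236) = 350620 / 101008 = 3.47121

3.471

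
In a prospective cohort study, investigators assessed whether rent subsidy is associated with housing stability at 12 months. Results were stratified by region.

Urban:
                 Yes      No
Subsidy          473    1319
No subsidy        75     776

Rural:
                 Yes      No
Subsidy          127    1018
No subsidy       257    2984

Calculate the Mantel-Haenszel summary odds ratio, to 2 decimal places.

2.32

OR_MH = Σ(aᵢdᵢ/nᵢ) / Σ(bᵢcᵢ/nᵢ), where nᵢ is the stratum total.
Stratum 1 (Urban): n = 2643; a·d/n = 473·776/2643 = 138.8755; b·c/n = 1319·75/2643 = 37.4291
Stratum 2 (Rural): n = 4386; a·d/n = 127·2984/4386 = 86.4040; b·c/n = 1018·257/4386 = 59.6503
OR_MH = (138.8755 + 86.4040) / (37.4291 + 59.6503) = 225.2795 / 97.0793 = 2.32057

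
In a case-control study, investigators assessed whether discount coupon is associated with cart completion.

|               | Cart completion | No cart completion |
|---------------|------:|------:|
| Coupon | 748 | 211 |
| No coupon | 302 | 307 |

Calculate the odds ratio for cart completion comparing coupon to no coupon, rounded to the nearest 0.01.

3.60

Cells: a = 748, b = 211, c = 302, d = 307.
OR = (a·d)/(b·c) = (748 × 307) / (211 × 302) = 229636 / 63722 = 3.60372
The odds of cart completion are about 3.60 times as high in the coupon group.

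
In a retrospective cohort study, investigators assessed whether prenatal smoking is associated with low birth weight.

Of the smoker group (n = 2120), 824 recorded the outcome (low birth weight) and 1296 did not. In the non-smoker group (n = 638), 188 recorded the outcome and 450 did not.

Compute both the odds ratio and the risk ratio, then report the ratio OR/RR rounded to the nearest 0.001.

From the description: a = 824, b = 1296, c = 188, d = 450.
OR = (824·450)/(1296·188) = 370800/243648 = 1.52187
Risk in exposed = 824/2120 = 0.38868; risk in unexposed = 188/638 = 0.29467; RR = 1.31903
OR/RR = 1.52187 / 1.31903 = 1.15378
The outcome is not rare, so the OR lies further from 1 than the RR.

1.154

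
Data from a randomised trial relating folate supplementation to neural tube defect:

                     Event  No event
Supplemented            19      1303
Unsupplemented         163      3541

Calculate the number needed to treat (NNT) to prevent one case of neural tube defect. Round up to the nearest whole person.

34

Risk in treated group = 19/1322 = 0.01437; risk in control = 163/3704 = 0.04401.
Absolute risk reduction = 0.04401 − 0.01437 = 0.02963
NNT = 1 / ARR = 1 / 0.02963 = 33.745 → round up → 34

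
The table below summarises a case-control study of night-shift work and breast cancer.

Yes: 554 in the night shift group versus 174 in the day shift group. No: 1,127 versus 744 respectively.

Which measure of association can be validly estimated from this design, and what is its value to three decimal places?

2.102

From the description: a = 554, b = 1127, c = 174, d = 744.
This is a case-control study: participants were sampled on outcome status, so risks in the source population cannot be estimated directly — relative risk is not valid here. The odds ratio is the appropriate measure.
OR = (a·d)/(b·c) = (554 × 744) / (1127 × 174) = 412176 / 196098 = 2.10189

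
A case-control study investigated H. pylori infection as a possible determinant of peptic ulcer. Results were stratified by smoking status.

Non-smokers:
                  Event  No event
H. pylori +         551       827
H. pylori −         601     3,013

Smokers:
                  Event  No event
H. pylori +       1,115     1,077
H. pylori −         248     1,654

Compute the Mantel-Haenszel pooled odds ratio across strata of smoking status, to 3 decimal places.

OR_MH = Σ(aᵢdᵢ/nᵢ) / Σ(bᵢcᵢ/nᵢ), where nᵢ is the stratum total.
Stratum 1 (Non-smokers): n = 4992; a·d/n = 551·3013/4992 = 332.5647; b·c/n = 827·601/4992 = 99.5647
Stratum 2 (Smokers): n = 4094; a·d/n = 1115·1654/4094 = 450.4665; b·c/n = 1077·248/4094 = 65.2408
OR_MH = (332.5647 + 450.4665) / (99.5647 + 65.2408) = 783.0312 / 164.8055 = 4.75124

4.751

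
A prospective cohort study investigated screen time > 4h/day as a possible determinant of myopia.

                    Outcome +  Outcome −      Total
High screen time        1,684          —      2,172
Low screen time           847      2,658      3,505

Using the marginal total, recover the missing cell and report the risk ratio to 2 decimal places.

3.21

The missing cell is in the exposed row: 2172 − 1684 = 488.
So a = 1684, b = 488, c = 847, d = 2658.
RR = [a/(a+b)] / [c/(c+d)] = (1684/2172) / (847/3505) = 0.77532/0.24165 = 3.20839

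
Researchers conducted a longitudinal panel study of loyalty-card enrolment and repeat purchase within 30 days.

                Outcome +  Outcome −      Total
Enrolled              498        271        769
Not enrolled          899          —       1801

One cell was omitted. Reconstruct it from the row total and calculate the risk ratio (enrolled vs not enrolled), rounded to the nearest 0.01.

1.30

The missing cell is in the unexposed row: 1801 − 899 = 902.
So a = 498, b = 271, c = 899, d = 902.
RR = [a/(a+b)] / [c/(c+d)] = (498/769) / (899/1801) = 0.64759/0.49917 = 1.29735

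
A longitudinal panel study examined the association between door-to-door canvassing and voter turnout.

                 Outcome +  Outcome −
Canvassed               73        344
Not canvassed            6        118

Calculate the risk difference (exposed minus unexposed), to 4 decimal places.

Cells: a = 73, b = 344, c = 6, d = 118.
Risk in exposed = 73/417 = 0.175060; risk in unexposed = 6/124 = 0.048387.
Risk difference = 0.175060 − 0.048387 = 0.126673

0.1267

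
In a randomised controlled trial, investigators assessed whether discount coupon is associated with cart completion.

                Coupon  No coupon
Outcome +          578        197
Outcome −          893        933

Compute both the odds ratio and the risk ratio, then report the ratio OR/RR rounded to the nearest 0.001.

1.360

Reading the table with exposure as columns: a = 578 (Coupon, case), b = 893 (Coupon, non-case), c = 197 (No coupon, case), d = 933.
OR = (578·933)/(893·197) = 539274/175921 = 3.06543
Risk in exposed = 578/1471 = 0.39293; risk in unexposed = 197/1130 = 0.17434; RR = 2.25386
OR/RR = 3.06543 / 2.25386 = 1.36008
The outcome is not rare, so the OR lies further from 1 than the RR.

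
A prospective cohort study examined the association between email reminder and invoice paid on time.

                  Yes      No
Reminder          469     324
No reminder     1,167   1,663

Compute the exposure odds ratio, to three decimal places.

Cells: a = 469, b = 324, c = 1167, d = 1663.
OR = (a·d)/(b·c) = (469 × 1663) / (324 × 1167) = 779947 / 378108 = 2.06276
The odds of invoice paid on time are about 2.06 times as high in the reminder group.

2.063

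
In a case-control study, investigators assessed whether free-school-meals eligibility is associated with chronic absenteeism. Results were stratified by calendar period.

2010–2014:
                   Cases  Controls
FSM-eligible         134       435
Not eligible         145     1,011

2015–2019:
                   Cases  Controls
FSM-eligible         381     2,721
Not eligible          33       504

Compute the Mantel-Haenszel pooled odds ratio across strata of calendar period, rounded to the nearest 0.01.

2.14

OR_MH = Σ(aᵢdᵢ/nᵢ) / Σ(bᵢcᵢ/nᵢ), where nᵢ is the stratum total.
Stratum 1 (2010–2014): n = 1725; a·d/n = 134·1011/1725 = 78.5357; b·c/n = 435·145/1725 = 36.5652
Stratum 2 (2015–2019): n = 3639; a·d/n = 381·504/3639 = 52.7683; b·c/n = 2721·33/3639 = 24.6752
OR_MH = (78.5357 + 52.7683) / (36.5652 + 24.6752) = 131.3040 / 61.2404 = 2.14407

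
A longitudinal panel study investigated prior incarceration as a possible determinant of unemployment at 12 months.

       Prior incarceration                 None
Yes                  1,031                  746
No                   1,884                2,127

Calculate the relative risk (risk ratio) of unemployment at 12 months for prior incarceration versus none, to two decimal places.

1.36

Reading the table with exposure as columns: a = 1031 (Prior incarceration, case), b = 1884 (Prior incarceration, non-case), c = 746 (None, case), d = 2127.
Risk in exposed = 1031/2915 = 0.35369; risk in unexposed = 746/2873 = 0.25966.
RR = 0.35369 / 0.25966 = 1.36212
The risk among the exposed is 1.36 times that among the unexposed.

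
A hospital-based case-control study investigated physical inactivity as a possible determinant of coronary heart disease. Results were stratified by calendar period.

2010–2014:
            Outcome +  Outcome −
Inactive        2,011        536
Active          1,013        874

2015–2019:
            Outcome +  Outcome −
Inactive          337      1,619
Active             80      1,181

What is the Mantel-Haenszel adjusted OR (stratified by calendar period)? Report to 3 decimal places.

3.196

OR_MH = Σ(aᵢdᵢ/nᵢ) / Σ(bᵢcᵢ/nᵢ), where nᵢ is the stratum total.
Stratum 1 (2010–2014): n = 4434; a·d/n = 2011·874/4434 = 396.3947; b·c/n = 536·1013/4434 = 122.4556
Stratum 2 (2015–2019): n = 3217; a·d/n = 337·1181/3217 = 123.7168; b·c/n = 1619·80/3217 = 40.2611
OR_MH = (396.3947 + 123.7168) / (122.4556 + 40.2611) = 520.1115 / 162.7167 = 3.19642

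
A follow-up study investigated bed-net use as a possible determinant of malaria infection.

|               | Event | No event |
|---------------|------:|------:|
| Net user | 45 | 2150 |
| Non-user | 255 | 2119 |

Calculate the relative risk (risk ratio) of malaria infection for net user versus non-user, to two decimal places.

Cells: a = 45, b = 2150, c = 255, d = 2119.
Risk in exposed = 45/2195 = 0.02050; risk in unexposed = 255/2374 = 0.10741.
RR = 0.02050 / 0.10741 = 0.19086
The risk is 81% lower among the exposed than among the unexposed.

0.19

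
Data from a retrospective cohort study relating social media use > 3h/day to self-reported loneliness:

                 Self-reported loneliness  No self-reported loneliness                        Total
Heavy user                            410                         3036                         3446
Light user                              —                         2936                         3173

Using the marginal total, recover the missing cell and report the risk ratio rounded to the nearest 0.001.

1.593

The missing cell is in the unexposed row: 3173 − 2936 = 237.
So a = 410, b = 3036, c = 237, d = 2936.
RR = [a/(a+b)] / [c/(c+d)] = (410/3446) / (237/3173) = 0.11898/0.07469 = 1.59291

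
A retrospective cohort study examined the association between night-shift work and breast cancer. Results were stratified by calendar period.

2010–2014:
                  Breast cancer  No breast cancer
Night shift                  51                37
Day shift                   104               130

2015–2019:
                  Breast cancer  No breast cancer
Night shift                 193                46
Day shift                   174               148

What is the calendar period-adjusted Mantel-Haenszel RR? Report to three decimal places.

RR_MH = Σ(aᵢ·n₀ᵢ/nᵢ) / Σ(cᵢ·n₁ᵢ/nᵢ), with n₁ᵢ = aᵢ+bᵢ (exposed), n₀ᵢ = cᵢ+dᵢ (unexposed), nᵢ = n₁ᵢ+n₀ᵢ.
Stratum 1 (2010–2014): n₁ = 88, n₀ = 234, n = 322; a·n₀/n = 51·234/322 = 37.0621; c·n₁/n = 104·88/322 = 28.4224
Stratum 2 (2015–2019): n₁ = 239, n₀ = 322, n = 561; a·n₀/n = 193·322/561 = 110.7772; c·n₁/n = 174·239/561 = 74.1283
RR_MH = (37.0621 + 110.7772) / (28.4224 + 74.1283) = 147.8393 / 102.5507 = 1.44162

1.442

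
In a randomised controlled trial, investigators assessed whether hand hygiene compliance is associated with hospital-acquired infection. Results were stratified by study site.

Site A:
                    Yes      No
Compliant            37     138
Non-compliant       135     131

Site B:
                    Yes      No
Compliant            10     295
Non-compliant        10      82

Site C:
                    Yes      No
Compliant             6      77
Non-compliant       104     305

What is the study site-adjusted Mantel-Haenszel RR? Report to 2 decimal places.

0.38

RR_MH = Σ(aᵢ·n₀ᵢ/nᵢ) / Σ(cᵢ·n₁ᵢ/nᵢ), with n₁ᵢ = aᵢ+bᵢ (exposed), n₀ᵢ = cᵢ+dᵢ (unexposed), nᵢ = n₁ᵢ+n₀ᵢ.
Stratum 1 (Site A): n₁ = 175, n₀ = 266, n = 441; a·n₀/n = 37·266/441 = 22.3175; c·n₁/n = 135·175/441 = 53.5714
Stratum 2 (Site B): n₁ = 305, n₀ = 92, n = 397; a·n₀/n = 10·92/397 = 2.3174; c·n₁/n = 10·305/397 = 7.6826
Stratum 3 (Site C): n₁ = 83, n₀ = 409, n = 492; a·n₀/n = 6·409/492 = 4.9878; c·n₁/n = 104·83/492 = 17.5447
RR_MH = (22.3175 + 2.3174 + 4.9878) / (53.5714 + 7.6826 + 17.5447) = 29.6226 / 78.7988 = 0.37593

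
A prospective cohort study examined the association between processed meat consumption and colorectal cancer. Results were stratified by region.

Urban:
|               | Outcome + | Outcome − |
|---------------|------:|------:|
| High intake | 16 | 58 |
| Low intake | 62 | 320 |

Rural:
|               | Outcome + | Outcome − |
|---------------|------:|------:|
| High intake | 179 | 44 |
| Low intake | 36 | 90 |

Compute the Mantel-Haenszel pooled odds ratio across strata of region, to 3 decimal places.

4.619

OR_MH = Σ(aᵢdᵢ/nᵢ) / Σ(bᵢcᵢ/nᵢ), where nᵢ is the stratum total.
Stratum 1 (Urban): n = 456; a·d/n = 16·320/456 = 11.2281; b·c/n = 58·62/456 = 7.8860
Stratum 2 (Rural): n = 349; a·d/n = 179·90/349 = 46.1605; b·c/n = 44·36/349 = 4.5387
OR_MH = (11.2281 + 46.1605) / (7.8860 + 4.5387) = 57.3885 / 12.4246 = 4.61893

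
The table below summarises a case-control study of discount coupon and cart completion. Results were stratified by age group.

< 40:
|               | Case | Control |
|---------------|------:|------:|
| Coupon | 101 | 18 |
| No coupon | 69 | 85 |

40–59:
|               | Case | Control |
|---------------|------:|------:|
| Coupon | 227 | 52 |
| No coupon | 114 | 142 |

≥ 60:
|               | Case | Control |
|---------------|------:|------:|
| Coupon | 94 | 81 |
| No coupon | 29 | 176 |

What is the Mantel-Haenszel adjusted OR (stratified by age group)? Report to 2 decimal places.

OR_MH = Σ(aᵢdᵢ/nᵢ) / Σ(bᵢcᵢ/nᵢ), where nᵢ is the stratum total.
Stratum 1 (< 40): n = 273; a·d/n = 101·85/273 = 31.4469; b·c/n = 18·69/273 = 4.5495
Stratum 2 (40–59): n = 535; a·d/n = 227·142/535 = 60.2505; b·c/n = 52·114/535 = 11.0804
Stratum 3 (≥ 60): n = 380; a·d/n = 94·176/380 = 43.5368; b·c/n = 81·29/380 = 6.1816
OR_MH = (31.4469 + 60.2505 + 43.5368) / (4.5495 + 11.0804 + 6.1816) = 135.2342 / 21.8114 = 6.20016

6.20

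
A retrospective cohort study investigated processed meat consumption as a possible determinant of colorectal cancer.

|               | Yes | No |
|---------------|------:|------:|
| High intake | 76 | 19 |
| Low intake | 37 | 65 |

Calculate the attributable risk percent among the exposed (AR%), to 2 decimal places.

Cells: a = 76, b = 19, c = 37, d = 65.
Risk in exposed = 76/95 = 0.80000; risk in unexposed = 37/102 = 0.36275.
RR = 0.80000/0.36275 = 2.20541
AR% = (RR − 1)/RR × 100 = (2.20541 − 1)/2.20541 × 100 = 54.6569%

54.66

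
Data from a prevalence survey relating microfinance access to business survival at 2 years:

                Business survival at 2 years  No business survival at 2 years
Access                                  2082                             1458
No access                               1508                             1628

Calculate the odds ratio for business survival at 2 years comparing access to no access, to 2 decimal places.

1.54

Cells: a = 2082, b = 1458, c = 1508, d = 1628.
OR = (a·d)/(b·c) = (2082 × 1628) / (1458 × 1508) = 3389496 / 2198664 = 1.54162
The odds of business survival at 2 years are about 1.54 times as high in the access group.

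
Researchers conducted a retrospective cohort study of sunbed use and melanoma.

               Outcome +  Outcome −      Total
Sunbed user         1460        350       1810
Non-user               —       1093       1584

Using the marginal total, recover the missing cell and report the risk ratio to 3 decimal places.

2.602

The missing cell is in the unexposed row: 1584 − 1093 = 491.
So a = 1460, b = 350, c = 491, d = 1093.
RR = [a/(a+b)] / [c/(c+d)] = (1460/1810) / (491/1584) = 0.80663/0.30997 = 2.60224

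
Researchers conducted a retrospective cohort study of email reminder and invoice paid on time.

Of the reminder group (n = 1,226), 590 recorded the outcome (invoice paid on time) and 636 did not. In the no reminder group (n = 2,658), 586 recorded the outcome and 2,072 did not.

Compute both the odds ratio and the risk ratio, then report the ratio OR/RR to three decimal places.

1.503

From the description: a = 590, b = 636, c = 586, d = 2072.
OR = (590·2072)/(636·586) = 1222480/372696 = 3.28010
Risk in exposed = 590/1226 = 0.48124; risk in unexposed = 586/2658 = 0.22047; RR = 2.18282
OR/RR = 3.28010 / 2.18282 = 1.50269
The outcome is not rare, so the OR lies further from 1 than the RR.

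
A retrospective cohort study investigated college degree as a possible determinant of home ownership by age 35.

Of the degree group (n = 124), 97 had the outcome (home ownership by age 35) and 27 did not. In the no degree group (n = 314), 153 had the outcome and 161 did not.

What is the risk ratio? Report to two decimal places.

1.61

From the description: a = 97, b = 27, c = 153, d = 161.
Risk in exposed = 97/124 = 0.78226; risk in unexposed = 153/314 = 0.48726.
RR = 0.78226 / 0.48726 = 1.60542
The risk among the exposed is 1.61 times that among the unexposed.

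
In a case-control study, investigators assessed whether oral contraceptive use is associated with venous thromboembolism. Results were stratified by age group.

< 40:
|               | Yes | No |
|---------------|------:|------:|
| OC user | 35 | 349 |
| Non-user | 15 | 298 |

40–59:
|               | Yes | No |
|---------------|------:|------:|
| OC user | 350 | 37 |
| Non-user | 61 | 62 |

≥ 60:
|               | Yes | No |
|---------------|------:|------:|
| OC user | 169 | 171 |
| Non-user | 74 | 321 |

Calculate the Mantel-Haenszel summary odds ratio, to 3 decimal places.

4.505

OR_MH = Σ(aᵢdᵢ/nᵢ) / Σ(bᵢcᵢ/nᵢ), where nᵢ is the stratum total.
Stratum 1 (< 40): n = 697; a·d/n = 35·298/697 = 14.9641; b·c/n = 349·15/697 = 7.5108
Stratum 2 (40–59): n = 510; a·d/n = 350·62/510 = 42.5490; b·c/n = 37·61/510 = 4.4255
Stratum 3 (≥ 60): n = 735; a·d/n = 169·321/735 = 73.8082; b·c/n = 171·74/735 = 17.2163
OR_MH = (14.9641 + 42.5490 + 73.8082) / (7.5108 + 4.4255 + 17.2163) = 131.3213 / 29.1526 = 4.50462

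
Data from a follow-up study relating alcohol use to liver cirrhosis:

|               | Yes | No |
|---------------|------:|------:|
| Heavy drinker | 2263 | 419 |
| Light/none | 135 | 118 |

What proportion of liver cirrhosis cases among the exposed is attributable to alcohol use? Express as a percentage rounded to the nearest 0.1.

Cells: a = 2263, b = 419, c = 135, d = 118.
Risk in exposed = 2263/2682 = 0.84377; risk in unexposed = 135/253 = 0.53360.
RR = 0.84377/0.53360 = 1.58129
AR% = (RR − 1)/RR × 100 = (1.58129 − 1)/1.58129 × 100 = 36.7606%

36.8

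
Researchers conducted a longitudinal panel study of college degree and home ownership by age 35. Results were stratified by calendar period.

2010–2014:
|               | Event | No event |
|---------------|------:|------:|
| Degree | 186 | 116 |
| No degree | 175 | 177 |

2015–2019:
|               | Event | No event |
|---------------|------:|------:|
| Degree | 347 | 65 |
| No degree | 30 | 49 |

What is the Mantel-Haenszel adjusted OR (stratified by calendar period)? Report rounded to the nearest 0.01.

2.43

OR_MH = Σ(aᵢdᵢ/nᵢ) / Σ(bᵢcᵢ/nᵢ), where nᵢ is the stratum total.
Stratum 1 (2010–2014): n = 654; a·d/n = 186·177/654 = 50.3394; b·c/n = 116·175/654 = 31.0398
Stratum 2 (2015–2019): n = 491; a·d/n = 347·49/491 = 34.6293; b·c/n = 65·30/491 = 3.9715
OR_MH = (50.3394 + 34.6293) / (31.0398 + 3.9715) = 84.9688 / 35.0112 = 2.42690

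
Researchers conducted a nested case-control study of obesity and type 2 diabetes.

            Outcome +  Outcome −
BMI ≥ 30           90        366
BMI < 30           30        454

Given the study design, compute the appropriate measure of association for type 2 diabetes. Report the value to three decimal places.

3.721

Cells: a = 90, b = 366, c = 30, d = 454.
This is a nested case-control study: participants were sampled on outcome status, so risks in the source population cannot be estimated directly — relative risk is not valid here. The odds ratio is the appropriate measure.
OR = (a·d)/(b·c) = (90 × 454) / (366 × 30) = 40860 / 10980 = 3.72131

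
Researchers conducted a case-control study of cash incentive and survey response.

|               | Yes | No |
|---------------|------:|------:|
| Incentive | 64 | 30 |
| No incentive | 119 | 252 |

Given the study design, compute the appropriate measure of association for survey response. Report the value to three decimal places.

Cells: a = 64, b = 30, c = 119, d = 252.
This is a case-control study: participants were sampled on outcome status, so risks in the source population cannot be estimated directly — relative risk is not valid here. The odds ratio is the appropriate measure.
OR = (a·d)/(b·c) = (64 × 252) / (30 × 119) = 16128 / 3570 = 4.51765

4.518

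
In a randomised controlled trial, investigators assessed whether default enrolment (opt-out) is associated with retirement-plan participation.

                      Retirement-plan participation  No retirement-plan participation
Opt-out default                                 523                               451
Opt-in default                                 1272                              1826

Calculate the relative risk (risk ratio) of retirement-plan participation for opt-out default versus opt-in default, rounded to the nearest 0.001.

1.308

Cells: a = 523, b = 451, c = 1272, d = 1826.
Risk in exposed = 523/974 = 0.53696; risk in unexposed = 1272/3098 = 0.41059.
RR = 0.53696 / 0.41059 = 1.30779
The risk among the exposed is 1.31 times that among the unexposed.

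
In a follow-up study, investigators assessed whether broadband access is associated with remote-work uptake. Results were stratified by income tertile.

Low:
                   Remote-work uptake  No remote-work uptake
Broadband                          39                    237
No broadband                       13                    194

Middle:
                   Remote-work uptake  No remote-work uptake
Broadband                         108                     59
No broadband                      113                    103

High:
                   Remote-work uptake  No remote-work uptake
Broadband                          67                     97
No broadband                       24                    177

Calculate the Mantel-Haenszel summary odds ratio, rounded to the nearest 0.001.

2.559

OR_MH = Σ(aᵢdᵢ/nᵢ) / Σ(bᵢcᵢ/nᵢ), where nᵢ is the stratum total.
Stratum 1 (Low): n = 483; a·d/n = 39·194/483 = 15.6646; b·c/n = 237·13/483 = 6.3789
Stratum 2 (Middle): n = 383; a·d/n = 108·103/383 = 29.0444; b·c/n = 59·113/383 = 17.4073
Stratum 3 (High): n = 365; a·d/n = 67·177/365 = 32.4904; b·c/n = 97·24/365 = 6.3781
OR_MH = (15.6646 + 29.0444 + 32.4904) / (6.3789 + 17.4073 + 6.3781) = 77.1994 / 30.1643 = 2.55930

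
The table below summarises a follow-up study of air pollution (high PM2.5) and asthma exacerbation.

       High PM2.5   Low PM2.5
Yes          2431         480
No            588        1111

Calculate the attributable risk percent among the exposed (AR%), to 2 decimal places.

62.53

Reading the table with exposure as columns: a = 2431 (High PM2.5, case), b = 588 (High PM2.5, non-case), c = 480 (Low PM2.5, case), d = 1111.
Risk in exposed = 2431/3019 = 0.80523; risk in unexposed = 480/1591 = 0.30170.
RR = 0.80523/0.30170 = 2.66901
AR% = (RR − 1)/RR × 100 = (2.66901 − 1)/2.66901 × 100 = 62.5330%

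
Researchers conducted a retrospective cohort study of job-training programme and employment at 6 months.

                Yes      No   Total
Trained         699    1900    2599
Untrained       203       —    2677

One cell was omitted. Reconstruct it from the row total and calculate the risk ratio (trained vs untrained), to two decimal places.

The missing cell is in the unexposed row: 2677 − 203 = 2474.
So a = 699, b = 1900, c = 203, d = 2474.
RR = [a/(a+b)] / [c/(c+d)] = (699/2599) / (203/2677) = 0.26895/0.07583 = 3.54669

3.55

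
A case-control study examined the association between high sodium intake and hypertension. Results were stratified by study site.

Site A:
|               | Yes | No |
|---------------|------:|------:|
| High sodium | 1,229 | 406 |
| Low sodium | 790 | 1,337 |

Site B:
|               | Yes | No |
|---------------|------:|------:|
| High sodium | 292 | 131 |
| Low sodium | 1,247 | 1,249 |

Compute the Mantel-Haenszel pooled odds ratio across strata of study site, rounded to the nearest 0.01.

OR_MH = Σ(aᵢdᵢ/nᵢ) / Σ(bᵢcᵢ/nᵢ), where nᵢ is the stratum total.
Stratum 1 (Site A): n = 3762; a·d/n = 1229·1337/3762 = 436.7818; b·c/n = 406·790/3762 = 85.2578
Stratum 2 (Site B): n = 2919; a·d/n = 292·1249/2919 = 124.9428; b·c/n = 131·1247/2919 = 55.9633
OR_MH = (436.7818 + 124.9428) / (85.2578 + 55.9633) = 561.7246 / 141.2212 = 3.97762

3.98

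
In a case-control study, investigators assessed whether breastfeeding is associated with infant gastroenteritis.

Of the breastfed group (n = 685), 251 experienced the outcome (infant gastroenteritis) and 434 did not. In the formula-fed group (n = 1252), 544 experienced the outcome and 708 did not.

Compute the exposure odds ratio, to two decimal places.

0.75

From the description: a = 251, b = 434, c = 544, d = 708.
OR = (a·d)/(b·c) = (251 × 708) / (434 × 544) = 177708 / 236096 = 0.75269
Exposure is associated with lower odds of infant gastroenteritis (OR = 0.75 < 1).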